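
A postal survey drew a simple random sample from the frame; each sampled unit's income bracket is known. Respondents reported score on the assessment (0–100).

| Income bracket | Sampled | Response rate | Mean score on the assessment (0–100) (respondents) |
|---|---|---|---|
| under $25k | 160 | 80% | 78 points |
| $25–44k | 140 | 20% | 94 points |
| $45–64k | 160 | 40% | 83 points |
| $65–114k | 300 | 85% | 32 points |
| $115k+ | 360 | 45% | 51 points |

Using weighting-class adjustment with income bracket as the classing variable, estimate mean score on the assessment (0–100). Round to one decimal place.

Inverse-response-rate weighting restores each class to its sampled count, so class totals weight by n_sampled:
  under $25k: 160 × 78 = 12,480
  $25–44k: 140 × 94 = 13,160
  $45–64k: 160 × 83 = 13,280
  $65–114k: 300 × 32 = 9600
  $115k+: 360 × 51 = 18,360
Adjusted estimate = 66,880 / 1,120 = 59.7143 → 59.7.

59.7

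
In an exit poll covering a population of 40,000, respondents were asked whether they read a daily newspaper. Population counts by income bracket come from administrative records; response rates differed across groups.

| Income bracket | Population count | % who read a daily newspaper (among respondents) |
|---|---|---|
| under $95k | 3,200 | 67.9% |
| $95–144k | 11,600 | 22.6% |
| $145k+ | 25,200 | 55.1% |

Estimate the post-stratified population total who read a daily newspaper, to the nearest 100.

Estimated count per cell = population count × respondent percentage:
  under $95k: 3,200 × 67.9% = 2172.8
  $95–144k: 11,600 × 22.6% = 2621.6
  $145k+: 25,200 × 55.1% = 13885.2
Estimated total = 18679.6 → 18,700.

18,700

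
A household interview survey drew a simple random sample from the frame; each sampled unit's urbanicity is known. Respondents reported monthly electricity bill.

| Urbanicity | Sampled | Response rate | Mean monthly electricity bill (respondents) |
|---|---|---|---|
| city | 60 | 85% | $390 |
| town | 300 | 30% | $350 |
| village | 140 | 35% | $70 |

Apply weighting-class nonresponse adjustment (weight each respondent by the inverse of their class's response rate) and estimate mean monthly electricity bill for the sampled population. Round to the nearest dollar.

$276

Weighting each respondent by the inverse class response rate inflates each class back to its sampled size, so the class weight is n_sampled:
  city: 60 × 390 = 23,400
  town: 300 × 350 = 105,000
  village: 140 × 70 = 9800
Adjusted estimate = 138,200 / 500 = 276.4 → $276.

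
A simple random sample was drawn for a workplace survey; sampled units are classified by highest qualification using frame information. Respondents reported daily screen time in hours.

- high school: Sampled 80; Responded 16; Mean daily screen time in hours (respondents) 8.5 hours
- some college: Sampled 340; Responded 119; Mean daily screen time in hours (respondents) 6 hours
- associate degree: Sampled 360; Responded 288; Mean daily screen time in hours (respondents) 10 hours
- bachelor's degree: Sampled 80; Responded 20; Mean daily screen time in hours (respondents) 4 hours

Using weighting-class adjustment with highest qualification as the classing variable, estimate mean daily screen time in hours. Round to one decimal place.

7.7

Response rates by class: high school 16/80 = 20%, some college 119/340 = 35%, associate degree 288/360 = 80%, bachelor's degree 20/80 = 25%.
Weighting each respondent by the inverse class response rate inflates each class back to its sampled size, so the class weight is n_sampled:
  high school: 80 × 8.5 = 680
  some college: 340 × 6 = 2040
  associate degree: 360 × 10 = 3600
  bachelor's degree: 80 × 4 = 320
Adjusted estimate = 6640 / 860 = 7.72093 → 7.7.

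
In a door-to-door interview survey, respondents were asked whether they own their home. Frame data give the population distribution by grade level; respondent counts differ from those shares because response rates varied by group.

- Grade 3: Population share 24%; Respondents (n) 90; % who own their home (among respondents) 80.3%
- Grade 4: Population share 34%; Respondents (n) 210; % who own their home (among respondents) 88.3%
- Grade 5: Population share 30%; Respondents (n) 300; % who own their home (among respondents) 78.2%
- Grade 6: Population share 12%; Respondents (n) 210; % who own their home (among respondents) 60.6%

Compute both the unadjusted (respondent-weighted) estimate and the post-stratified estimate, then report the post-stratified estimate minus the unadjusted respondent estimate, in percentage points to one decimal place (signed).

Unadjusted (pooled respondent) estimate weights by respondent counts:
  (90/810)×80.3 + (210/810)×88.3 + (300/810)×78.2 + (210/810)×60.6 = 76.4889%
Reweighting by population grade level shares:
  0.24×80.3 + 0.34×88.3 + 0.3×78.2 + 0.12×60.6 = 80.026%
Difference = 80.026 − 76.4889 = 3.5371 pp.

+3.5 percentage points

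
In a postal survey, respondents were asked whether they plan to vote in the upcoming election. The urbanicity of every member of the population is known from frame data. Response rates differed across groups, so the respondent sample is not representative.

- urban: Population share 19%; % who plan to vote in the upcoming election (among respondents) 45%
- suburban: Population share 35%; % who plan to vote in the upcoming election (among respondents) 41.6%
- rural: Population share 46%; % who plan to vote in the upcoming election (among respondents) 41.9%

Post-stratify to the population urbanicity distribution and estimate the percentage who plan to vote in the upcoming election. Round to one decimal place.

42.4%

Weight each group's respondent value by its population share:
  urban: 0.19 × 45 = 8.55
  suburban: 0.35 × 41.6 = 14.56
  rural: 0.46 × 41.9 = 19.274
Post-stratified estimate = 42.384 → 42.4%.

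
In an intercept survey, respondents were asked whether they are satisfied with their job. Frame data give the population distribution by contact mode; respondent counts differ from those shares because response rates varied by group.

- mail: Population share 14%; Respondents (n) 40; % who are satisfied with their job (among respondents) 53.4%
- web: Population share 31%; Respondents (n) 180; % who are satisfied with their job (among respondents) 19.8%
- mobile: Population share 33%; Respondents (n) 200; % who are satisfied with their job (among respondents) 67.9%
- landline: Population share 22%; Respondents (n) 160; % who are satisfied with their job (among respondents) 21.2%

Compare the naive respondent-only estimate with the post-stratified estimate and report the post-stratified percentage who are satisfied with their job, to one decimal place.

Naive respondent-only estimate (weights = respondent counts):
  (40/580)×53.4 + (180/580)×19.8 + (200/580)×67.9 + (160/580)×21.2 = 39.0897%
Reweighting by population contact mode shares:
  0.14×53.4 + 0.31×19.8 + 0.33×67.9 + 0.22×21.2 = 40.685%

40.7%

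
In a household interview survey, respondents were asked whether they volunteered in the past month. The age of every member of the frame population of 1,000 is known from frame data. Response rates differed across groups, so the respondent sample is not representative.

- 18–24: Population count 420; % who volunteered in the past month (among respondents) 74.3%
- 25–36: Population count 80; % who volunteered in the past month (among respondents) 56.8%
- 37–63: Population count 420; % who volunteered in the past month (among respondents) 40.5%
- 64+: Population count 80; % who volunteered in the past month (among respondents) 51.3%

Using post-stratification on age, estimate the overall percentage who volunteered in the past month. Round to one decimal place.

56.9%

Post-stratification weights by population share, not respondent share:
  18–24: (420/1,000) × 74.3 = 31.206
  25–36: (80/1,000) × 56.8 = 4.544
  37–63: (420/1,000) × 40.5 = 17.01
  64+: (80/1,000) × 51.3 = 4.104
Post-stratified estimate = 56.864 → 56.9%.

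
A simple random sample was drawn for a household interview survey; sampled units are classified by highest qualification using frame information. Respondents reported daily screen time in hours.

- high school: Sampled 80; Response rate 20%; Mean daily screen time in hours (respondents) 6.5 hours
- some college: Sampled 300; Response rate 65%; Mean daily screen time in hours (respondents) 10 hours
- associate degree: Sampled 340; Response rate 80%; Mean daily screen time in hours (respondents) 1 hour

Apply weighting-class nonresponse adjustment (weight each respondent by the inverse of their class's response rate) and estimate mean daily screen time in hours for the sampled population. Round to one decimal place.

5.4

Each respondent's weight = sampled/responded in their class; summing within a class gives n_sampled, so:
  high school: 80 × 6.5 = 520
  some college: 300 × 10 = 3000
  associate degree: 340 × 1 = 340
Adjusted estimate = 3860 / 720 = 5.36111 → 5.4.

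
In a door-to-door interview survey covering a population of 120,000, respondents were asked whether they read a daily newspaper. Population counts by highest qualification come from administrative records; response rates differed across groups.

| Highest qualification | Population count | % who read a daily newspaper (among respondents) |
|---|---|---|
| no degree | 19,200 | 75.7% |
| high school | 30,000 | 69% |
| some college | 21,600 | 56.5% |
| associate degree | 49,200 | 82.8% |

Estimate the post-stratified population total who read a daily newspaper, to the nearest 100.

Each cell contributes its population count × the respondent rate:
  no degree: 19,200 × 75.7% = 14534.4
  high school: 30,000 × 69% = 20,700
  some college: 21,600 × 56.5% = 12,204
  associate degree: 49,200 × 82.8% = 40737.6
Estimated total = 88,176 → 88,200.

88,200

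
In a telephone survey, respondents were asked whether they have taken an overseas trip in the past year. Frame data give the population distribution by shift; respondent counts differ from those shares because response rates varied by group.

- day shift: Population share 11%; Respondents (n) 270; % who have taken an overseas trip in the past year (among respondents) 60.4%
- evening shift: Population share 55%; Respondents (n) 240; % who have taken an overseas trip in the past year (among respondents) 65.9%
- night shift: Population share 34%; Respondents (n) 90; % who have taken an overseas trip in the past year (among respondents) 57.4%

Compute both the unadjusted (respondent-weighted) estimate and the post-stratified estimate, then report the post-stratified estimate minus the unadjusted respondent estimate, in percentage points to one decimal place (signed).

+0.3 percentage points

Unadjusted (pooled respondent) estimate weights by respondent counts:
  (270/600)×60.4 + (240/600)×65.9 + (90/600)×57.4 = 62.15%
Reweighting by population shift shares:
  0.11×60.4 + 0.55×65.9 + 0.34×57.4 = 62.405%
Difference = 62.405 − 62.15 = 0.255 pp.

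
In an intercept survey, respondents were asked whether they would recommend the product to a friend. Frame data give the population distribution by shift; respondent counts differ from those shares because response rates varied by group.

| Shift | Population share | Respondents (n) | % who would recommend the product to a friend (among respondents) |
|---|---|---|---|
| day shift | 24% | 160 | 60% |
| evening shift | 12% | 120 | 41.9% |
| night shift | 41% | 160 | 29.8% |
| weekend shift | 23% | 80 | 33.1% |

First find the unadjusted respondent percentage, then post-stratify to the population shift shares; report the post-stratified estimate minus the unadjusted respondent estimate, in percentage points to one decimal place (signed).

-3.1 percentage points

Without adjustment, the pooled respondent share is:
  (160/520)×60 + (120/520)×41.9 + (160/520)×29.8 + (80/520)×33.1 = 42.3923%
Post-stratifying to population shares instead:
  0.24×60 + 0.12×41.9 + 0.41×29.8 + 0.23×33.1 = 39.259%
Difference = 39.259 − 42.3923 = -3.1333 pp.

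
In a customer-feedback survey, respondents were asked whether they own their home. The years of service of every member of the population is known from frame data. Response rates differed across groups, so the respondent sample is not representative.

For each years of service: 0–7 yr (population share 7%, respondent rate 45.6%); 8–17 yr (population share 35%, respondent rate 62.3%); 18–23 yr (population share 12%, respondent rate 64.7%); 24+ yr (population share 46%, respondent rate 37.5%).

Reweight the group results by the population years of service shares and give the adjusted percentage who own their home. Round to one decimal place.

50.0%

Each cell contributes population-share × respondent value:
  0–7 yr: 0.07 × 45.6 = 3.192
  8–17 yr: 0.35 × 62.3 = 21.805
  18–23 yr: 0.12 × 64.7 = 7.764
  24+ yr: 0.46 × 37.5 = 17.25
Post-stratified estimate = 50.011 → 50.0%.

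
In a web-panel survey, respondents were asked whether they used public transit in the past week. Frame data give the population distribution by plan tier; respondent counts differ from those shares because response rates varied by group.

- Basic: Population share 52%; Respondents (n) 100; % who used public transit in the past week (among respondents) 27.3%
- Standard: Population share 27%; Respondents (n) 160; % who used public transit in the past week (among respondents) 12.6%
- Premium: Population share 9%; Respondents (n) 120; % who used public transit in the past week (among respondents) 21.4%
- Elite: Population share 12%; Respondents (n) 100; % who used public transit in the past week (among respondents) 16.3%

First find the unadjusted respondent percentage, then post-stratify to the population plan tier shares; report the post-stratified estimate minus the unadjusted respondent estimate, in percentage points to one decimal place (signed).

Naive respondent-only estimate (weights = respondent counts):
  (100/480)×27.3 + (160/480)×12.6 + (120/480)×21.4 + (100/480)×16.3 = 18.6333%
Post-stratified estimate weights by population shares:
  0.52×27.3 + 0.27×12.6 + 0.09×21.4 + 0.12×16.3 = 21.48%
Difference = 21.48 − 18.6333 = 2.8467 pp.

+2.8 percentage points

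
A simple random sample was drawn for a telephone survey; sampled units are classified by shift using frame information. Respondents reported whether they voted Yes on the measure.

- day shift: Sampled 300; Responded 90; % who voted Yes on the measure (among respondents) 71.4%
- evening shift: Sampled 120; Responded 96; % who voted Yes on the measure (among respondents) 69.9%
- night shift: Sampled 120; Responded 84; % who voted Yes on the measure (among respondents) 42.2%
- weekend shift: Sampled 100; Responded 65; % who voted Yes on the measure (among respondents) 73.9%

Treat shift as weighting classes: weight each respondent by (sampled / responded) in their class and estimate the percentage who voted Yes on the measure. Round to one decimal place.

Response rates by class: day shift 90/300 = 30%, evening shift 96/120 = 80%, night shift 84/120 = 70%, weekend shift 65/100 = 65%.
Each respondent's weight = sampled/responded in their class; summing within a class gives n_sampled, so:
  day shift: 300 × 71.4 = 21,420
  evening shift: 120 × 69.9 = 8388
  night shift: 120 × 42.2 = 5064
  weekend shift: 100 × 73.9 = 7390
Adjusted estimate = 42,262 / 640 = 66.0344 → 66.0%.

66.0%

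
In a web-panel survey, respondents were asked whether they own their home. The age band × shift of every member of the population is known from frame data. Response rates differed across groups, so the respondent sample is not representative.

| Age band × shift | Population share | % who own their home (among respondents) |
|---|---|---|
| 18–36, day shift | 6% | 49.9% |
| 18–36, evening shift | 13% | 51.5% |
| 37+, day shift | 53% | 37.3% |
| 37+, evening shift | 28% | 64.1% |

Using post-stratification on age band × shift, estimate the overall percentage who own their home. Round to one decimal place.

47.4%

Weight each group's respondent value by its population share:
  18–36, day shift: 0.06 × 49.9 = 2.994
  18–36, evening shift: 0.13 × 51.5 = 6.695
  37+, day shift: 0.53 × 37.3 = 19.769
  37+, evening shift: 0.28 × 64.1 = 17.948
Post-stratified estimate = 47.406 → 47.4%.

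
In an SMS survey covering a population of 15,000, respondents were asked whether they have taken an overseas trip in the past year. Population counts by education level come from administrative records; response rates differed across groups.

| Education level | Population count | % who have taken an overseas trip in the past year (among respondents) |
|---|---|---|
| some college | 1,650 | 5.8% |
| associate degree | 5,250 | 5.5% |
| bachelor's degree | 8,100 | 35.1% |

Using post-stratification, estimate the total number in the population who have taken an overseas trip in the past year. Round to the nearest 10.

3,230

Estimated count per cell = population count × respondent percentage:
  some college: 1,650 × 5.8% = 95.7
  associate degree: 5,250 × 5.5% = 288.75
  bachelor's degree: 8,100 × 35.1% = 2843.1
Estimated total = 3227.55 → 3,230.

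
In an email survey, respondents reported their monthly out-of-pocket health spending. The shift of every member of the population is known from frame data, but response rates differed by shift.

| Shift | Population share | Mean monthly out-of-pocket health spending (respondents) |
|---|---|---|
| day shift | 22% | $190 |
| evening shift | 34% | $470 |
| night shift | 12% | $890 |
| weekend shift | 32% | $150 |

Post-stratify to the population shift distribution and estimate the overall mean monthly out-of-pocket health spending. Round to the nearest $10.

$360

Weight each group's respondent value by its population share:
  day shift: 0.22 × 190 = 41.8
  evening shift: 0.34 × 470 = 159.8
  night shift: 0.12 × 890 = 106.8
  weekend shift: 0.32 × 150 = 48
Post-stratified estimate = 356.4 → $360.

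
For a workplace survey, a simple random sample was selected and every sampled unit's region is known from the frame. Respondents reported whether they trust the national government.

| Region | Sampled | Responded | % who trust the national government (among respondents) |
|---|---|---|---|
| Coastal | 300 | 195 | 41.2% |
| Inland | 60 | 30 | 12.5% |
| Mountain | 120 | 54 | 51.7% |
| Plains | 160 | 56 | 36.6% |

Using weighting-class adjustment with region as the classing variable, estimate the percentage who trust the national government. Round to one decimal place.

Class response rates: Coastal 195/300 = 65%, Inland 30/60 = 50%, Mountain 54/120 = 45%, Plains 56/160 = 35%.
With weight = n_sampled/n_responded per class, the weighted class total is n_sampled:
  Coastal: 300 × 41.2 = 12,360
  Inland: 60 × 12.5 = 750
  Mountain: 120 × 51.7 = 6204
  Plains: 160 × 36.6 = 5856
Adjusted estimate = 25,170 / 640 = 39.3281 → 39.3%.

39.3%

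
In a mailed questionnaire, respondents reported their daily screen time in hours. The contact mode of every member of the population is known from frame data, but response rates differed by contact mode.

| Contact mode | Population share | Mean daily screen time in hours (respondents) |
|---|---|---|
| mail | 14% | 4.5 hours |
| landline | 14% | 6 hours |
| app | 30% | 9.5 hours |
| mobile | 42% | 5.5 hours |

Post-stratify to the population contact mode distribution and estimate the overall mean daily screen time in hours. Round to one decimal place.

Each cell contributes population-share × respondent value:
  mail: 0.14 × 4.5 = 0.63
  landline: 0.14 × 6 = 0.84
  app: 0.3 × 9.5 = 2.85
  mobile: 0.42 × 5.5 = 2.31
Post-stratified estimate = 6.63 → 6.6.

6.6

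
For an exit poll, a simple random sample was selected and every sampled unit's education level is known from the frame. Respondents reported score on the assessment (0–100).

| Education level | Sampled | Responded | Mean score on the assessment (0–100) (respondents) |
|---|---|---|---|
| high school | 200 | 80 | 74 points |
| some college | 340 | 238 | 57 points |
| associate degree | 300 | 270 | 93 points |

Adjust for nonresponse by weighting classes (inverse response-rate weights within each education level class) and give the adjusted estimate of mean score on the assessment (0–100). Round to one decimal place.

Response rates by class: high school 80/200 = 40%, some college 238/340 = 70%, associate degree 270/300 = 90%.
Inverse-response-rate weighting restores each class to its sampled count, so class totals weight by n_sampled:
  high school: 200 × 74 = 14,800
  some college: 340 × 57 = 19,380
  associate degree: 300 × 93 = 27,900
Adjusted estimate = 62,080 / 840 = 73.9048 → 73.9.

73.9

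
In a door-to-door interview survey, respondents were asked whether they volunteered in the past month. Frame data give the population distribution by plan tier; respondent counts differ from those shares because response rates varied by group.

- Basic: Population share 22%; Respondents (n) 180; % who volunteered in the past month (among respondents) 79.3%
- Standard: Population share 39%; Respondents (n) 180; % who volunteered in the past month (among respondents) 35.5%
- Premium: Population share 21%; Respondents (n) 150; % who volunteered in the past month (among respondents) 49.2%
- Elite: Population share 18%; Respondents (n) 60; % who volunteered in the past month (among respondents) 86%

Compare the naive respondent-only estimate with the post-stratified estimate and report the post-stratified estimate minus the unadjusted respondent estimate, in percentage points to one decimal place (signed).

Without adjustment, the pooled respondent share is:
  (180/570)×79.3 + (180/570)×35.5 + (150/570)×49.2 + (60/570)×86 = 58.2526%
Post-stratifying to population shares instead:
  0.22×79.3 + 0.39×35.5 + 0.21×49.2 + 0.18×86 = 57.103%
Difference = 57.103 − 58.2526 = -1.1496 pp.

-1.1 percentage points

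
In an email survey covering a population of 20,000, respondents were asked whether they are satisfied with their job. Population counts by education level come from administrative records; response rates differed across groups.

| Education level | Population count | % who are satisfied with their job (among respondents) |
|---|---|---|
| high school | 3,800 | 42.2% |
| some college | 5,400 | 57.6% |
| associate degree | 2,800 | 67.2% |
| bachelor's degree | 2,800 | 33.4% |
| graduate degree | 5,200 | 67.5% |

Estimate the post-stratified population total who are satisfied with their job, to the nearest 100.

11,000

Estimated count per cell = population count × respondent percentage:
  high school: 3,800 × 42.2% = 1603.6
  some college: 5,400 × 57.6% = 3110.4
  associate degree: 2,800 × 67.2% = 1881.6
  bachelor's degree: 2,800 × 33.4% = 935.2
  graduate degree: 5,200 × 67.5% = 3510
Estimated total = 11040.8 → 11,000.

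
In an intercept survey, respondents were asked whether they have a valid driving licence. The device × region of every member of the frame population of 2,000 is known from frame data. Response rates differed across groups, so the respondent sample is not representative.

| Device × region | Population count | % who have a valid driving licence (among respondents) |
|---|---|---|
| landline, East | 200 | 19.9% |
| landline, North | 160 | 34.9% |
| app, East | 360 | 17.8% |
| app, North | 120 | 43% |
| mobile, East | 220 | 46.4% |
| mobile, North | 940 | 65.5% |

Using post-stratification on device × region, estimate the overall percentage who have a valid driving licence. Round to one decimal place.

Weight each group's respondent value by its population share:
  landline, East: (200/2,000) × 19.9 = 1.99
  landline, North: (160/2,000) × 34.9 = 2.792
  app, East: (360/2,000) × 17.8 = 3.204
  app, North: (120/2,000) × 43 = 2.58
  mobile, East: (220/2,000) × 46.4 = 5.104
  mobile, North: (940/2,000) × 65.5 = 30.785
Post-stratified estimate = 46.455 → 46.5%.

46.5%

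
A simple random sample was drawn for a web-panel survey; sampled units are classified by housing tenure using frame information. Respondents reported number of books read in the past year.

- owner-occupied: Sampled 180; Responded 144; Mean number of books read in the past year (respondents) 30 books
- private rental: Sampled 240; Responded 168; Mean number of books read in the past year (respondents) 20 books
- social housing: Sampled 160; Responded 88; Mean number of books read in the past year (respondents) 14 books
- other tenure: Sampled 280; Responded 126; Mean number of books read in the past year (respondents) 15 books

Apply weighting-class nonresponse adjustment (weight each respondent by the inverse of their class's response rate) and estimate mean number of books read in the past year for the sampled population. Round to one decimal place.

Class response rates: owner-occupied 144/180 = 80%, private rental 168/240 = 70%, social housing 88/160 = 55%, other tenure 126/280 = 45%.
With weight = n_sampled/n_responded per class, the weighted class total is n_sampled:
  owner-occupied: 180 × 30 = 5400
  private rental: 240 × 20 = 4800
  social housing: 160 × 14 = 2240
  other tenure: 280 × 15 = 4200
Adjusted estimate = 16,640 / 860 = 19.3488 → 19.3.

19.3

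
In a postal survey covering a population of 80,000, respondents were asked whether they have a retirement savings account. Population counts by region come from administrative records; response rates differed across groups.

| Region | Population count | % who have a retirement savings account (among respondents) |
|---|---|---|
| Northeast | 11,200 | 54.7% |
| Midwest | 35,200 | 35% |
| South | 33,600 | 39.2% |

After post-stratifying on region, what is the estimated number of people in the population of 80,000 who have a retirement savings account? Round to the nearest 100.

Each cell contributes its population count × the respondent rate:
  Northeast: 11,200 × 54.7% = 6126.4
  Midwest: 35,200 × 35% = 12,320
  South: 33,600 × 39.2% = 13171.2
Estimated total = 31617.6 → 31,600.

31,600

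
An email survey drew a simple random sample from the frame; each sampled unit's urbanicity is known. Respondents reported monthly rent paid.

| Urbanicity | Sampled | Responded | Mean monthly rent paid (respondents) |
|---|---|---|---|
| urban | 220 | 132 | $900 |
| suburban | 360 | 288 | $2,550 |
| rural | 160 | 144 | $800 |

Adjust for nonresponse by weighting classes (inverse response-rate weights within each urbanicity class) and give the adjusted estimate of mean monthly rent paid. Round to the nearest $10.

Class response rates: urban 132/220 = 60%, suburban 288/360 = 80%, rural 144/160 = 90%.
With weight = n_sampled/n_responded per class, the weighted class total is n_sampled:
  urban: 220 × 900 = 198,000
  suburban: 360 × 2550 = 918,000
  rural: 160 × 800 = 128,000
Adjusted estimate = 1,244,000 / 740 = 1681.08 → $1,680.

$1,680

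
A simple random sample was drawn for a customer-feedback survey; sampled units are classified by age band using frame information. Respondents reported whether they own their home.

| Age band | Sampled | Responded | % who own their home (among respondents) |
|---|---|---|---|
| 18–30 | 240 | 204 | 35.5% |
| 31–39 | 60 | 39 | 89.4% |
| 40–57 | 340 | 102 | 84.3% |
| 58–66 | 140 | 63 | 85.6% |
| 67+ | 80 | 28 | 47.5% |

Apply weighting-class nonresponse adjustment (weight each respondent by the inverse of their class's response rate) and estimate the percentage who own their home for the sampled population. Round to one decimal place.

67.8%

Response rates by class: 18–30 204/240 = 85%, 31–39 39/60 = 65%, 40–57 102/340 = 30%, 58–66 63/140 = 45%, 67+ 28/80 = 35%.
Weighting each respondent by the inverse class response rate inflates each class back to its sampled size, so the class weight is n_sampled:
  18–30: 240 × 35.5 = 8520
  31–39: 60 × 89.4 = 5364
  40–57: 340 × 84.3 = 28,662
  58–66: 140 × 85.6 = 11,984
  67+: 80 × 47.5 = 3800
Adjusted estimate = 58,330 / 860 = 67.8256 → 67.8%.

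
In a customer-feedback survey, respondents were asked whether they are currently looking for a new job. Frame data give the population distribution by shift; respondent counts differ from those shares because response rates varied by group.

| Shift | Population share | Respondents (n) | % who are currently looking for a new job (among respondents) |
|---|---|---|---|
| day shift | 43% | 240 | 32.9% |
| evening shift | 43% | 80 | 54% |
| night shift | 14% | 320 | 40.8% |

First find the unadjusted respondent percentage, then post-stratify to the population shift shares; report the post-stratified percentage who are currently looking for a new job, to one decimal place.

43.1%

Naive respondent-only estimate (weights = respondent counts):
  (240/640)×32.9 + (80/640)×54 + (320/640)×40.8 = 39.4875%
Post-stratifying to population shares instead:
  0.43×32.9 + 0.43×54 + 0.14×40.8 = 43.079%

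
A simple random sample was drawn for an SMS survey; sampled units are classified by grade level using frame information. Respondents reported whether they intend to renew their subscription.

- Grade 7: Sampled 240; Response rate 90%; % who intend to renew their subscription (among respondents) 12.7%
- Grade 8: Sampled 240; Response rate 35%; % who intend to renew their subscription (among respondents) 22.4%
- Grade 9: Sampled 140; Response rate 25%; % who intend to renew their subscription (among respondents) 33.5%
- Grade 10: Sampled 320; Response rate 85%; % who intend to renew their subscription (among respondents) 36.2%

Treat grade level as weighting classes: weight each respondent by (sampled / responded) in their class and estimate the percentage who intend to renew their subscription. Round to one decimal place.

With weight = n_sampled/n_responded per class, the weighted class total is n_sampled:
  Grade 7: 240 × 12.7 = 3048
  Grade 8: 240 × 22.4 = 5376
  Grade 9: 140 × 33.5 = 4690
  Grade 10: 320 × 36.2 = 11,584
Adjusted estimate = 24,698 / 940 = 26.2745 → 26.3%.

26.3%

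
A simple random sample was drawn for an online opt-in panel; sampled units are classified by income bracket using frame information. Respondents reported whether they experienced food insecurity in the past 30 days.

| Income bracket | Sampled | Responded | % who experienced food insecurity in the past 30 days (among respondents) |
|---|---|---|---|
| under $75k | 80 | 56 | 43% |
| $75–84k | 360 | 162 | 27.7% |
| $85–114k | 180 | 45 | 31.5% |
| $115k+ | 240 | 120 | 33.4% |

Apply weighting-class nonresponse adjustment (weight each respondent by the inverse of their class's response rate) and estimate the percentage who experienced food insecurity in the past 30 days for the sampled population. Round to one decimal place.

31.5%

Response rates by class: under $75k 56/80 = 70%, $75–84k 162/360 = 45%, $85–114k 45/180 = 25%, $115k+ 120/240 = 50%.
Weighting each respondent by the inverse class response rate inflates each class back to its sampled size, so the class weight is n_sampled:
  under $75k: 80 × 43 = 3440
  $75–84k: 360 × 27.7 = 9972
  $85–114k: 180 × 31.5 = 5670
  $115k+: 240 × 33.4 = 8016
Adjusted estimate = 27,098 / 860 = 31.5093 → 31.5%.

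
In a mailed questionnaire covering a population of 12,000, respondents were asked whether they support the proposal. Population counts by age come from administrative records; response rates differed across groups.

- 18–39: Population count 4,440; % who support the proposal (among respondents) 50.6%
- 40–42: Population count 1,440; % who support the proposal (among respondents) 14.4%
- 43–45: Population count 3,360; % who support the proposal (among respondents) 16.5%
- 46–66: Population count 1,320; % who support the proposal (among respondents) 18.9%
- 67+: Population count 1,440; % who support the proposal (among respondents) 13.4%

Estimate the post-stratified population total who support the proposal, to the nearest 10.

3,450

Each cell contributes its population count × the respondent rate:
  18–39: 4,440 × 50.6% = 2246.64
  40–42: 1,440 × 14.4% = 207.36
  43–45: 3,360 × 16.5% = 554.4
  46–66: 1,320 × 18.9% = 249.48
  67+: 1,440 × 13.4% = 192.96
Estimated total = 3450.84 → 3,450.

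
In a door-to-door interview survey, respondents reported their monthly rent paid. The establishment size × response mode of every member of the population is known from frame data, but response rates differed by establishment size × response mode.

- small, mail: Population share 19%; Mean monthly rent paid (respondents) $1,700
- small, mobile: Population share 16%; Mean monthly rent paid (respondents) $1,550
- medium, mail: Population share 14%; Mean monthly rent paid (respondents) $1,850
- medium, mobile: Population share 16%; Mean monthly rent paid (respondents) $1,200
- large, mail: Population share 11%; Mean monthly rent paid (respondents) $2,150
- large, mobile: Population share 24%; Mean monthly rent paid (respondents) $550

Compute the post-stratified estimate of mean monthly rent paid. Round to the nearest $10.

Each cell contributes population-share × respondent value:
  small, mail: 0.19 × 1700 = 323
  small, mobile: 0.16 × 1550 = 248
  medium, mail: 0.14 × 1850 = 259
  medium, mobile: 0.16 × 1200 = 192
  large, mail: 0.11 × 2150 = 236.5
  large, mobile: 0.24 × 550 = 132
Post-stratified estimate = 1390.5 → $1,390.

$1,390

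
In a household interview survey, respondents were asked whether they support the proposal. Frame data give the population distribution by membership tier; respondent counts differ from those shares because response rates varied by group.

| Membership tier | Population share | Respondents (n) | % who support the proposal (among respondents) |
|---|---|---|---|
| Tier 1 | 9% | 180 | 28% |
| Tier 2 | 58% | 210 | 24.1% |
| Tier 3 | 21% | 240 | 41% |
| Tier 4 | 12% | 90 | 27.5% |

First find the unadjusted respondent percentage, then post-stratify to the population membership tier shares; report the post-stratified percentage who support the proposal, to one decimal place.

28.4%

Naive respondent-only estimate (weights = respondent counts):
  (180/720)×28 + (210/720)×24.1 + (240/720)×41 + (90/720)×27.5 = 31.1333%
Post-stratifying to population shares instead:
  0.09×28 + 0.58×24.1 + 0.21×41 + 0.12×27.5 = 28.408%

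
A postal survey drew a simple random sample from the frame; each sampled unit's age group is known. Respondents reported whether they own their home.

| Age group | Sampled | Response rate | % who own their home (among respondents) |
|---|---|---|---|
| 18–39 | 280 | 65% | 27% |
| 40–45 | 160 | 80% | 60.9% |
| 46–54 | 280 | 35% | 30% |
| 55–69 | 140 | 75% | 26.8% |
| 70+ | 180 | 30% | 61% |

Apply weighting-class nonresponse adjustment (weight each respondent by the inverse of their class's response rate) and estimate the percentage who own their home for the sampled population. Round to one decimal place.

38.9%

Each respondent's weight = sampled/responded in their class; summing within a class gives n_sampled, so:
  18–39: 280 × 27 = 7560
  40–45: 160 × 60.9 = 9744
  46–54: 280 × 30 = 8400
  55–69: 140 × 26.8 = 3752
  70+: 180 × 61 = 10,980
Adjusted estimate = 40,436 / 1,040 = 38.8808 → 38.9%.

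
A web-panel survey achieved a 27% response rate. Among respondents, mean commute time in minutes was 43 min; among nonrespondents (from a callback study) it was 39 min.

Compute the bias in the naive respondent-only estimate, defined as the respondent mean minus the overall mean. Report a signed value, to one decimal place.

+2.9

Nonresponse fraction = 1 − 0.27 = 0.73.
Bias = (nonresponse fraction) × (respondent mean − nonrespondent mean)
     = 0.73 × (43 − 39) = 0.73 × 4 = 2.92.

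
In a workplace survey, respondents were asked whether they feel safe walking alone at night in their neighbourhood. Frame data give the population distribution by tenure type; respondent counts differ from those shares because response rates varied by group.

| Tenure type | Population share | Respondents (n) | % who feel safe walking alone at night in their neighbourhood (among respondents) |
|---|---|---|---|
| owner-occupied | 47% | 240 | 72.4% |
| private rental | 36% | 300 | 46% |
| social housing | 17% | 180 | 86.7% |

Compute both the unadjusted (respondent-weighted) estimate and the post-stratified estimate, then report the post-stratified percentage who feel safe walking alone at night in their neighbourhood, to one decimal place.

65.3%

Without adjustment, the pooled respondent share is:
  (240/720)×72.4 + (300/720)×46 + (180/720)×86.7 = 64.975%
Post-stratifying to population shares instead:
  0.47×72.4 + 0.36×46 + 0.17×86.7 = 65.327%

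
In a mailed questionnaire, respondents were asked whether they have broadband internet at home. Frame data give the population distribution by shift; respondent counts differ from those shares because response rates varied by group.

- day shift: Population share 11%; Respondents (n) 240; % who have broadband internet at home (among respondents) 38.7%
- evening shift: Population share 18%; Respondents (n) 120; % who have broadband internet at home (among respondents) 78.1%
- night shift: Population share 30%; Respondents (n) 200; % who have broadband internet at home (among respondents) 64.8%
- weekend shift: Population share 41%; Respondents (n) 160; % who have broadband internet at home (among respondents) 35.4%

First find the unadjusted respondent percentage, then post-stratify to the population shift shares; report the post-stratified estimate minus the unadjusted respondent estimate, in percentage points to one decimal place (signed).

+0.5 percentage points

Unadjusted (pooled respondent) estimate weights by respondent counts:
  (240/720)×38.7 + (120/720)×78.1 + (200/720)×64.8 + (160/720)×35.4 = 51.7833%
Reweighting by population shift shares:
  0.11×38.7 + 0.18×78.1 + 0.3×64.8 + 0.41×35.4 = 52.269%
Difference = 52.269 − 51.7833 = 0.4857 pp.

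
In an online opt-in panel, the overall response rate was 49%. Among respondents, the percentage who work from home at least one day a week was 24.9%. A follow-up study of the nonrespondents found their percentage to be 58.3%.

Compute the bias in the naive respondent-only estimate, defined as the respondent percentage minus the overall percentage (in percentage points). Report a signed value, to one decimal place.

Nonresponse fraction = 1 − 0.49 = 0.51.
Bias = (nonresponse fraction) × (respondent percentage − nonrespondent percentage)
     = 0.51 × (24.9 − 58.3) = 0.51 × -33.4 = -17.034.

-17.0 percentage points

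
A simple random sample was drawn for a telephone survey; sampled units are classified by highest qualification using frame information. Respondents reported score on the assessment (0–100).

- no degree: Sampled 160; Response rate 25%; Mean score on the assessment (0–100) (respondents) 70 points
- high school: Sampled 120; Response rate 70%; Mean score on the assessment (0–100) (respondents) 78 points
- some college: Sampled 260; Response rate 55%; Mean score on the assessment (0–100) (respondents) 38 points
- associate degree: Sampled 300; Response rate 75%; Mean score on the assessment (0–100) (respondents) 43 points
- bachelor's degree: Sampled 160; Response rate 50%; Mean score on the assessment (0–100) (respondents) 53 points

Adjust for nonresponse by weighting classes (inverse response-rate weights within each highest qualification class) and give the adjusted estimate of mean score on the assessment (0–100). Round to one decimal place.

Inverse-response-rate weighting restores each class to its sampled count, so class totals weight by n_sampled:
  no degree: 160 × 70 = 11,200
  high school: 120 × 78 = 9360
  some college: 260 × 38 = 9880
  associate degree: 300 × 43 = 12,900
  bachelor's degree: 160 × 53 = 8480
Adjusted estimate = 51,820 / 1,000 = 51.82 → 51.8.

51.8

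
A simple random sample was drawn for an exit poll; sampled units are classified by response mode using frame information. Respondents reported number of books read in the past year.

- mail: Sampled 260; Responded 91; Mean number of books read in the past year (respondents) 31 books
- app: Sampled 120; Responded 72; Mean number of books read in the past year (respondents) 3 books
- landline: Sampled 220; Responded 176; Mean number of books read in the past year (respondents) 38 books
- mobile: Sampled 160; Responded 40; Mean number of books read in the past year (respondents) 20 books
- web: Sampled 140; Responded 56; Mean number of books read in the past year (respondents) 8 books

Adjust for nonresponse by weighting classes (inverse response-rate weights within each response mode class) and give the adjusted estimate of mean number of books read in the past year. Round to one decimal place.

23.4

Response rates by class: mail 91/260 = 35%, app 72/120 = 60%, landline 176/220 = 80%, mobile 40/160 = 25%, web 56/140 = 40%.
With weight = n_sampled/n_responded per class, the weighted class total is n_sampled:
  mail: 260 × 31 = 8060
  app: 120 × 3 = 360
  landline: 220 × 38 = 8360
  mobile: 160 × 20 = 3200
  web: 140 × 8 = 1120
Adjusted estimate = 21,100 / 900 = 23.4444 → 23.4.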